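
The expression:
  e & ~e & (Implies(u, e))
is never true.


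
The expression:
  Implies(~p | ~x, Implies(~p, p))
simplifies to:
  p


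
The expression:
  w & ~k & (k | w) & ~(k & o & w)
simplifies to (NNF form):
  w & ~k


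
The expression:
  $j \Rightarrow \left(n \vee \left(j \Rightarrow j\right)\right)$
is always true.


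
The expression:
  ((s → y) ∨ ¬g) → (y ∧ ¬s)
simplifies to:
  (g ∨ y) ∧ (s ∨ y) ∧ (¬s ∨ ¬y)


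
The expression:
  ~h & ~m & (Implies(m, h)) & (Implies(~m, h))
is never true.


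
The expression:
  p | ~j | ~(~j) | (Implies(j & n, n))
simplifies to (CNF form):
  True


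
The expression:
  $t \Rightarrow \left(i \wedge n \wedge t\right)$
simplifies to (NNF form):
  $\left(i \wedge n\right) \vee \neg t$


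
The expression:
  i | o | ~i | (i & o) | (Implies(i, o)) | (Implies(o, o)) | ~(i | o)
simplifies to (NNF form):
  True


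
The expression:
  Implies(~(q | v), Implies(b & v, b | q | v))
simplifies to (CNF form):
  True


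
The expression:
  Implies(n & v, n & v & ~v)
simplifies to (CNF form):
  ~n | ~v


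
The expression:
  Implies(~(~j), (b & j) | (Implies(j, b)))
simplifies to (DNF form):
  b | ~j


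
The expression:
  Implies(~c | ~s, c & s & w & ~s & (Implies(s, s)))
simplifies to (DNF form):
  c & s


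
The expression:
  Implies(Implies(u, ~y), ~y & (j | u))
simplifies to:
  u | (j & ~y)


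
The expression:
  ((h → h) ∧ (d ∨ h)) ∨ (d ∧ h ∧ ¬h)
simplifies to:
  d ∨ h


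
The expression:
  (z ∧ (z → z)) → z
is always true.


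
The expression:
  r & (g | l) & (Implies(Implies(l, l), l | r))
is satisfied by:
  {l: True, g: True, r: True}
  {l: True, r: True, g: False}
  {g: True, r: True, l: False}


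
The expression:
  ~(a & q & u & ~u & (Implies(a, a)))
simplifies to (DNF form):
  True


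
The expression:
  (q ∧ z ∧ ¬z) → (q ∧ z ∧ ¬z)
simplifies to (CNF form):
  True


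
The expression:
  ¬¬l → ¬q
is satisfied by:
  {l: False, q: False}
  {q: True, l: False}
  {l: True, q: False}


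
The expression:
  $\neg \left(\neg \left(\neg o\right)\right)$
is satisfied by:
  {o: False}


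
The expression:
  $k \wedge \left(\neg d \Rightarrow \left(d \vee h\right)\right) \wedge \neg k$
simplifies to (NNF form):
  $\text{False}$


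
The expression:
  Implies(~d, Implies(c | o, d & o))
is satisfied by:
  {d: True, o: False, c: False}
  {d: True, c: True, o: False}
  {d: True, o: True, c: False}
  {d: True, c: True, o: True}
  {c: False, o: False, d: False}


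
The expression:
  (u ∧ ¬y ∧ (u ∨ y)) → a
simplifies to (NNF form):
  a ∨ y ∨ ¬u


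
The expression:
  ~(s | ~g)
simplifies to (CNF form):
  g & ~s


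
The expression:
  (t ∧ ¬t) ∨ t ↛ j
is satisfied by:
  {t: True, j: False}


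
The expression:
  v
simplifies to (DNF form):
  v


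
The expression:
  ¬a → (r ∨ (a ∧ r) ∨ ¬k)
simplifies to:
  a ∨ r ∨ ¬k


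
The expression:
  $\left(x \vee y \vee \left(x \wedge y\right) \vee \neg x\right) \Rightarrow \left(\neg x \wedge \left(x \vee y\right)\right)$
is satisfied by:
  {y: True, x: False}


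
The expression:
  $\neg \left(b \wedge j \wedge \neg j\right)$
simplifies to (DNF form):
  $\text{True}$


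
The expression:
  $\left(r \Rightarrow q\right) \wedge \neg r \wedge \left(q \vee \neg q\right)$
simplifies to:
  $\neg r$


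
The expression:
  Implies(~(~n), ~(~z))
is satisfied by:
  {z: True, n: False}
  {n: False, z: False}
  {n: True, z: True}


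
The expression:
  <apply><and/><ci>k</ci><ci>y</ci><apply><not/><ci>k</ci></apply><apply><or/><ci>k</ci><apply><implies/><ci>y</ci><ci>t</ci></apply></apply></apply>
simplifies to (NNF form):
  <false/>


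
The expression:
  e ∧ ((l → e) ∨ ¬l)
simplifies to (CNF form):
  e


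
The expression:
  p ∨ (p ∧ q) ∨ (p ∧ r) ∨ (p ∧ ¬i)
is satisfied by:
  {p: True}


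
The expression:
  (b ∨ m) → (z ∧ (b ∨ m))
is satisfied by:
  {z: True, b: False, m: False}
  {z: True, m: True, b: False}
  {z: True, b: True, m: False}
  {z: True, m: True, b: True}
  {m: False, b: False, z: False}


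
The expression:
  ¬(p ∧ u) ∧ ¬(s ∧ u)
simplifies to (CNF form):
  (¬p ∨ ¬u) ∧ (¬s ∨ ¬u)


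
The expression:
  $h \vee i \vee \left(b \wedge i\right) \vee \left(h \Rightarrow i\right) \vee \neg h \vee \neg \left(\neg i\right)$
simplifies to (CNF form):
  $\text{True}$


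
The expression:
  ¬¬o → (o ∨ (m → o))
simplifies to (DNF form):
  True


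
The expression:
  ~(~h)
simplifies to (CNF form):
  h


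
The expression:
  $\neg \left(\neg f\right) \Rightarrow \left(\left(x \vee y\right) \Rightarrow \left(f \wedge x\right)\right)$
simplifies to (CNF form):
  $x \vee \neg f \vee \neg y$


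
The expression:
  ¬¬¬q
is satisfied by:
  {q: False}


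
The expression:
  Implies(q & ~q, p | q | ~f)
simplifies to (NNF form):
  True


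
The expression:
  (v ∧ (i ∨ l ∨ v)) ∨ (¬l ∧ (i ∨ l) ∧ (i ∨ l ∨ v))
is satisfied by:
  {v: True, i: True, l: False}
  {v: True, i: False, l: False}
  {v: True, l: True, i: True}
  {v: True, l: True, i: False}
  {i: True, l: False, v: False}


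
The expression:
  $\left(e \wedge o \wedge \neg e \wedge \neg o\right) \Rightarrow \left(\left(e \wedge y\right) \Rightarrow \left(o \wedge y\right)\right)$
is always true.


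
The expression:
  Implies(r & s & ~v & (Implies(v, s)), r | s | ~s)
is always true.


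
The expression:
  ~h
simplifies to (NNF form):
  ~h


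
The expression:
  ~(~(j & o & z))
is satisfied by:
  {z: True, j: True, o: True}


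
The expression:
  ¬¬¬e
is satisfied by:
  {e: False}


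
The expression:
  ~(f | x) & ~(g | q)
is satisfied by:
  {q: False, g: False, f: False, x: False}


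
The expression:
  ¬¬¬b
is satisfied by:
  {b: False}


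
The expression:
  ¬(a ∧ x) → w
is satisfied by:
  {a: True, w: True, x: True}
  {a: True, w: True, x: False}
  {w: True, x: True, a: False}
  {w: True, x: False, a: False}
  {a: True, x: True, w: False}


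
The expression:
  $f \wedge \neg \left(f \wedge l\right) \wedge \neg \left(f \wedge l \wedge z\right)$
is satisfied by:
  {f: True, l: False}


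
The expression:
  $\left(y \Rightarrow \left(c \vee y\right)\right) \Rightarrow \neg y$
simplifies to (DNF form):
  $\neg y$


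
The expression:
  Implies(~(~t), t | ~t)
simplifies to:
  True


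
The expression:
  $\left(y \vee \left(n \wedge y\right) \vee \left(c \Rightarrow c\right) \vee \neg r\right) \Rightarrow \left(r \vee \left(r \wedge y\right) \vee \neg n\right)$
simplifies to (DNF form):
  $r \vee \neg n$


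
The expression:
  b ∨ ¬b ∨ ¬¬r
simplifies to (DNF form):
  True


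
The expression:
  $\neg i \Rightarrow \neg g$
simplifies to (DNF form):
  $i \vee \neg g$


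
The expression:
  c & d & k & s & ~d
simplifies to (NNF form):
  False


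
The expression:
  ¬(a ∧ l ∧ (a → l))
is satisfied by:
  {l: False, a: False}
  {a: True, l: False}
  {l: True, a: False}


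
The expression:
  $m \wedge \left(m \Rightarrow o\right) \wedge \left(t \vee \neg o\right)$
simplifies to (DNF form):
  $m \wedge o \wedge t$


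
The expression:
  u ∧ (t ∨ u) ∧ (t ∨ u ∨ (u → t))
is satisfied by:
  {u: True}


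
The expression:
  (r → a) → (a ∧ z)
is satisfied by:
  {r: True, z: True, a: False}
  {r: True, a: False, z: False}
  {r: True, z: True, a: True}
  {z: True, a: True, r: False}


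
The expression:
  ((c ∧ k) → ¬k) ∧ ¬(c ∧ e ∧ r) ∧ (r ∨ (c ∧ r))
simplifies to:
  r ∧ (¬c ∨ ¬e) ∧ (¬c ∨ ¬k)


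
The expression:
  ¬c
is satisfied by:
  {c: False}


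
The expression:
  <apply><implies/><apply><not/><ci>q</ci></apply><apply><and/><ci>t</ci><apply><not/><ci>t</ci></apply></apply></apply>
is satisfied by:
  {q: True}


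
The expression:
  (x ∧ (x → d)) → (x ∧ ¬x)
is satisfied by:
  {d: False, x: False}
  {x: True, d: False}
  {d: True, x: False}


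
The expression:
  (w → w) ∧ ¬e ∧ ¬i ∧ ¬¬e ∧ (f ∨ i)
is never true.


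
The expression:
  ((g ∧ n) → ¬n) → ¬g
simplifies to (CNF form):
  n ∨ ¬g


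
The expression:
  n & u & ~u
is never true.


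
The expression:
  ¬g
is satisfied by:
  {g: False}


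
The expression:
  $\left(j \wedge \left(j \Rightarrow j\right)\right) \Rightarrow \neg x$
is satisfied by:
  {x: False, j: False}
  {j: True, x: False}
  {x: True, j: False}


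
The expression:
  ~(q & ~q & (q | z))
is always true.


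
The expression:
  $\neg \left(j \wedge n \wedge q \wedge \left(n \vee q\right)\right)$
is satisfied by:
  {q: False, n: False, j: False}
  {j: True, q: False, n: False}
  {n: True, q: False, j: False}
  {j: True, n: True, q: False}
  {q: True, j: False, n: False}
  {j: True, q: True, n: False}
  {n: True, q: True, j: False}


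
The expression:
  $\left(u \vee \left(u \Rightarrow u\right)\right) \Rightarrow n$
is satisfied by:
  {n: True}


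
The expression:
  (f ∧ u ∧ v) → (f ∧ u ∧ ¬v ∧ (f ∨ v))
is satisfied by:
  {u: False, v: False, f: False}
  {f: True, u: False, v: False}
  {v: True, u: False, f: False}
  {f: True, v: True, u: False}
  {u: True, f: False, v: False}
  {f: True, u: True, v: False}
  {v: True, u: True, f: False}


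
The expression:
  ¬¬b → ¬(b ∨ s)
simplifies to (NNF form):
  ¬b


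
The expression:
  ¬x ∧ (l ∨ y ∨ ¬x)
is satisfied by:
  {x: False}


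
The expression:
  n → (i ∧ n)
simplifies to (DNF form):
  i ∨ ¬n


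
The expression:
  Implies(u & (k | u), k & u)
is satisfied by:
  {k: True, u: False}
  {u: False, k: False}
  {u: True, k: True}


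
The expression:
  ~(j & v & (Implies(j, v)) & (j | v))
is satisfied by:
  {v: False, j: False}
  {j: True, v: False}
  {v: True, j: False}


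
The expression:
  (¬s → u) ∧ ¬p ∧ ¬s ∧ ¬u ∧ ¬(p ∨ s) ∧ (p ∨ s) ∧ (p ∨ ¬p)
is never true.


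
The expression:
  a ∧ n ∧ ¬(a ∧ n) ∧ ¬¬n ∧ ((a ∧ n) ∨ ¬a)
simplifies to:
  False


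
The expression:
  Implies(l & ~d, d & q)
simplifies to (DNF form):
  d | ~l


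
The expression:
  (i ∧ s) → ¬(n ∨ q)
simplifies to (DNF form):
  (¬n ∧ ¬q) ∨ ¬i ∨ ¬s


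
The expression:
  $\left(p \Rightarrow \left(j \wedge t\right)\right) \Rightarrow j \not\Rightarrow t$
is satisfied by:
  {p: True, j: False, t: False}
  {t: True, p: True, j: False}
  {p: True, j: True, t: False}
  {j: True, t: False, p: False}


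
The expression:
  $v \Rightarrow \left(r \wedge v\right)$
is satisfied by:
  {r: True, v: False}
  {v: False, r: False}
  {v: True, r: True}


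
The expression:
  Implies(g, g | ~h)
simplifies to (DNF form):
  True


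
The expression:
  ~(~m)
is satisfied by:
  {m: True}


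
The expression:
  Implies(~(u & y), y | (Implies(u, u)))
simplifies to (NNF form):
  True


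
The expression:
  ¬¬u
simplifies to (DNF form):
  u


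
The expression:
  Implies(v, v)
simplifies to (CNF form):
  True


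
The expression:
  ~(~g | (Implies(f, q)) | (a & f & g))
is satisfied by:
  {g: True, f: True, q: False, a: False}


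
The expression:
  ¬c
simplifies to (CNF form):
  ¬c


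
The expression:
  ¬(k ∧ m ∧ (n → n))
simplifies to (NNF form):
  ¬k ∨ ¬m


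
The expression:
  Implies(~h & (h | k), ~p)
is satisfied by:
  {h: True, p: False, k: False}
  {p: False, k: False, h: False}
  {h: True, k: True, p: False}
  {k: True, p: False, h: False}
  {h: True, p: True, k: False}
  {p: True, h: False, k: False}
  {h: True, k: True, p: True}


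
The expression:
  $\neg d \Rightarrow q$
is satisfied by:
  {d: True, q: True}
  {d: True, q: False}
  {q: True, d: False}


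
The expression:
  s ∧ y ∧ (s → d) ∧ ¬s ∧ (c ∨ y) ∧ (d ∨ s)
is never true.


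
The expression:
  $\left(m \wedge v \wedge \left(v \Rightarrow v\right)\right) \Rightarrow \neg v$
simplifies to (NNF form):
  $\neg m \vee \neg v$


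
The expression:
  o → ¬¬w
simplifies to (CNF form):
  w ∨ ¬o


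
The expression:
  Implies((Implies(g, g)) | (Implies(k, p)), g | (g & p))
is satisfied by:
  {g: True}


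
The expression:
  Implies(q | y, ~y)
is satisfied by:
  {y: False}


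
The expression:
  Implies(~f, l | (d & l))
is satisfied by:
  {l: True, f: True}
  {l: True, f: False}
  {f: True, l: False}


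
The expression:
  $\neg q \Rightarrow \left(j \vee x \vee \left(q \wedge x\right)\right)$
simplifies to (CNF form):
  $j \vee q \vee x$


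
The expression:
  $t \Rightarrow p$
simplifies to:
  $p \vee \neg t$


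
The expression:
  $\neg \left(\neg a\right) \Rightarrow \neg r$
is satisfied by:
  {a: False, r: False}
  {r: True, a: False}
  {a: True, r: False}


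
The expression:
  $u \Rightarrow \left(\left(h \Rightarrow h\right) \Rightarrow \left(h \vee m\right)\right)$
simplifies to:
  $h \vee m \vee \neg u$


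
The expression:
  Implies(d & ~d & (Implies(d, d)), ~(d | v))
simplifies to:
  True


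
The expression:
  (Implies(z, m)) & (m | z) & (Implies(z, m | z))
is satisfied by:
  {m: True}


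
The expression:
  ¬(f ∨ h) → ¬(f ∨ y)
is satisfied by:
  {h: True, f: True, y: False}
  {h: True, f: False, y: False}
  {f: True, h: False, y: False}
  {h: False, f: False, y: False}
  {y: True, h: True, f: True}
  {y: True, h: True, f: False}
  {y: True, f: True, h: False}


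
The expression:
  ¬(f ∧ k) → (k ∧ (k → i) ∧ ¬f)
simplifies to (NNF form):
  k ∧ (f ∨ i)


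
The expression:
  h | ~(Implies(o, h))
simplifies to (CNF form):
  h | o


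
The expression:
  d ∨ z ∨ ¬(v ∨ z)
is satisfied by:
  {d: True, z: True, v: False}
  {d: True, v: False, z: False}
  {z: True, v: False, d: False}
  {z: False, v: False, d: False}
  {d: True, z: True, v: True}
  {d: True, v: True, z: False}
  {z: True, v: True, d: False}


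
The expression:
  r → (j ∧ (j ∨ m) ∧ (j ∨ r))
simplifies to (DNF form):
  j ∨ ¬r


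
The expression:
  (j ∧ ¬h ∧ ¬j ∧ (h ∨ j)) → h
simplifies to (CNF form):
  True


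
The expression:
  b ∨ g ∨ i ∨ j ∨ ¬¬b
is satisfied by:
  {i: True, b: True, g: True, j: True}
  {i: True, b: True, g: True, j: False}
  {i: True, b: True, j: True, g: False}
  {i: True, b: True, j: False, g: False}
  {i: True, g: True, j: True, b: False}
  {i: True, g: True, j: False, b: False}
  {i: True, g: False, j: True, b: False}
  {i: True, g: False, j: False, b: False}
  {b: True, g: True, j: True, i: False}
  {b: True, g: True, j: False, i: False}
  {b: True, j: True, g: False, i: False}
  {b: True, j: False, g: False, i: False}
  {g: True, j: True, b: False, i: False}
  {g: True, b: False, j: False, i: False}
  {j: True, b: False, g: False, i: False}


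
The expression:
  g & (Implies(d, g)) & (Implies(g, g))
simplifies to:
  g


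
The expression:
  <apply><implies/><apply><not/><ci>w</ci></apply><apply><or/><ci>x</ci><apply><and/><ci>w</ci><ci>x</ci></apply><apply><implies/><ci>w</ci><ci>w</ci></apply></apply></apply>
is always true.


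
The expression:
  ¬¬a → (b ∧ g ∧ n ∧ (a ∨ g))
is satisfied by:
  {b: True, n: True, g: True, a: False}
  {b: True, n: True, g: False, a: False}
  {b: True, g: True, n: False, a: False}
  {b: True, g: False, n: False, a: False}
  {n: True, g: True, b: False, a: False}
  {n: True, b: False, g: False, a: False}
  {n: False, g: True, b: False, a: False}
  {n: False, b: False, g: False, a: False}
  {b: True, a: True, n: True, g: True}


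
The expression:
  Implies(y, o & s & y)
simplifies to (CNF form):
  (o | ~y) & (s | ~y)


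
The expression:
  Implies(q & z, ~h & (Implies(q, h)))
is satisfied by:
  {q: False, z: False}
  {z: True, q: False}
  {q: True, z: False}


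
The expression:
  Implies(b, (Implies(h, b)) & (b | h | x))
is always true.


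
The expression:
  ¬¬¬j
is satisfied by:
  {j: False}


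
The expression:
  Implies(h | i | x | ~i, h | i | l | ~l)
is always true.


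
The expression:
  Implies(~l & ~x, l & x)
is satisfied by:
  {x: True, l: True}
  {x: True, l: False}
  {l: True, x: False}


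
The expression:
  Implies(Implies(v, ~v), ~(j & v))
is always true.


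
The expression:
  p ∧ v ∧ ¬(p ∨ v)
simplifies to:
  False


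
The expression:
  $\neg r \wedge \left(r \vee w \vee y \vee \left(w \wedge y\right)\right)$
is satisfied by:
  {y: True, w: True, r: False}
  {y: True, r: False, w: False}
  {w: True, r: False, y: False}


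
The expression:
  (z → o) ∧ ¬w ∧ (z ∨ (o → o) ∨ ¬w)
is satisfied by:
  {o: True, z: False, w: False}
  {z: False, w: False, o: False}
  {o: True, z: True, w: False}


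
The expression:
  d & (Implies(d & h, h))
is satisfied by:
  {d: True}


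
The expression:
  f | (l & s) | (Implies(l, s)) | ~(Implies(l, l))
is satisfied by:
  {s: True, f: True, l: False}
  {s: True, l: False, f: False}
  {f: True, l: False, s: False}
  {f: False, l: False, s: False}
  {s: True, f: True, l: True}
  {s: True, l: True, f: False}
  {f: True, l: True, s: False}


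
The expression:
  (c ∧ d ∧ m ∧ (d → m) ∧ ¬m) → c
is always true.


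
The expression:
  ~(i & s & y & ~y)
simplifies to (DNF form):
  True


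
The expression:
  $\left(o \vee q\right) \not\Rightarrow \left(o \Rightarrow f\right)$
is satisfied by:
  {o: True, f: False}


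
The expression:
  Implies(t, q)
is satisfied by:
  {q: True, t: False}
  {t: False, q: False}
  {t: True, q: True}


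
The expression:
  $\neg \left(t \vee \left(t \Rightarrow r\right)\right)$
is never true.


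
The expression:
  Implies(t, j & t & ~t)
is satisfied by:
  {t: False}


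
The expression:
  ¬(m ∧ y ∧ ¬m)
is always true.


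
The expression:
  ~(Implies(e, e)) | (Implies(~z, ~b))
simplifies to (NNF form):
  z | ~b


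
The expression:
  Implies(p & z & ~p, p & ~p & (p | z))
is always true.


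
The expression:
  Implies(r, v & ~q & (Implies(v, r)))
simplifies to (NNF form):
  ~r | (v & ~q)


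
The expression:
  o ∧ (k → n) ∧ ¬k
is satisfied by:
  {o: True, k: False}


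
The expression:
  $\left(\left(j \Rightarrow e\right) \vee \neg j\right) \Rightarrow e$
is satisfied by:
  {e: True, j: True}
  {e: True, j: False}
  {j: True, e: False}


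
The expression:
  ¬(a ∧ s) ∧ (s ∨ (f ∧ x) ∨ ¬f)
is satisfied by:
  {x: True, a: False, s: False, f: False}
  {x: False, a: False, s: False, f: False}
  {f: True, x: True, a: False, s: False}
  {a: True, x: True, f: False, s: False}
  {a: True, f: False, x: False, s: False}
  {f: True, a: True, x: True, s: False}
  {s: True, x: True, a: False, f: False}
  {s: True, x: False, a: False, f: False}
  {f: True, s: True, x: True, a: False}
  {f: True, s: True, x: False, a: False}


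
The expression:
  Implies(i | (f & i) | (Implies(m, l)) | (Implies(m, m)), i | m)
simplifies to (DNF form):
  i | m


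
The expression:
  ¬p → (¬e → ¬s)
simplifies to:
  e ∨ p ∨ ¬s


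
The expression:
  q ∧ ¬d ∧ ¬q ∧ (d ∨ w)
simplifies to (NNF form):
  False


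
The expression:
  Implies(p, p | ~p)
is always true.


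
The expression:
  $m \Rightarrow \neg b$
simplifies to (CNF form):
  $\neg b \vee \neg m$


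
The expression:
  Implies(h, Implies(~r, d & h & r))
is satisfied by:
  {r: True, h: False}
  {h: False, r: False}
  {h: True, r: True}


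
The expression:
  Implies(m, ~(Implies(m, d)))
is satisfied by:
  {m: False, d: False}
  {d: True, m: False}
  {m: True, d: False}


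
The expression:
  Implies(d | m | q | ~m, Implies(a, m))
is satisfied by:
  {m: True, a: False}
  {a: False, m: False}
  {a: True, m: True}


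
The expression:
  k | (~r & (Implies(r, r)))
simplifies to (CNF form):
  k | ~r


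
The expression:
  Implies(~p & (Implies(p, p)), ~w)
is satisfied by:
  {p: True, w: False}
  {w: False, p: False}
  {w: True, p: True}


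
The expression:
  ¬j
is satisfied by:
  {j: False}


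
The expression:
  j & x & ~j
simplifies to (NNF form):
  False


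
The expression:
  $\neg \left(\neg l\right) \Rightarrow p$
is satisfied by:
  {p: True, l: False}
  {l: False, p: False}
  {l: True, p: True}


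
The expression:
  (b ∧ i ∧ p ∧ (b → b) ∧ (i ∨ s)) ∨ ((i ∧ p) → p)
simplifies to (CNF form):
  True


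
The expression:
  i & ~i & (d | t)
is never true.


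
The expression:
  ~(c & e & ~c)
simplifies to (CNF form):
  True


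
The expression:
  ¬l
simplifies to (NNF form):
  ¬l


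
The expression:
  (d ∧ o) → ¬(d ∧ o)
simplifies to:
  ¬d ∨ ¬o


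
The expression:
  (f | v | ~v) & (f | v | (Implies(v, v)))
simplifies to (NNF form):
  True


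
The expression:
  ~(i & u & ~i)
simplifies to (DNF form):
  True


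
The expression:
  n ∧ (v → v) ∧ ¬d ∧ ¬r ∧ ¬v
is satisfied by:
  {n: True, d: False, v: False, r: False}


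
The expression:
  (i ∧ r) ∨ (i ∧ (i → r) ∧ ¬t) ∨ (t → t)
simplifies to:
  True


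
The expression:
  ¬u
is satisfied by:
  {u: False}


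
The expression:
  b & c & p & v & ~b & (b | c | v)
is never true.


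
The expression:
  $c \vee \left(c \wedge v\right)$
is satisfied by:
  {c: True}


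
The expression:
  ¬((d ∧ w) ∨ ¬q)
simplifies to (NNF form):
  q ∧ (¬d ∨ ¬w)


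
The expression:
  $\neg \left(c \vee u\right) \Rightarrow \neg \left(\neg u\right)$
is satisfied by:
  {c: True, u: True}
  {c: True, u: False}
  {u: True, c: False}


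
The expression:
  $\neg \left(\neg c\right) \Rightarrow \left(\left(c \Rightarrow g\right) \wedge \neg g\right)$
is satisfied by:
  {c: False}


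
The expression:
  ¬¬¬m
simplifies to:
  ¬m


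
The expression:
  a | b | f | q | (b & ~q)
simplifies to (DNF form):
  a | b | f | q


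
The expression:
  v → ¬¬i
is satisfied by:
  {i: True, v: False}
  {v: False, i: False}
  {v: True, i: True}


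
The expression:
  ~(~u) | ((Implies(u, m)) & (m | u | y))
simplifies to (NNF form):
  m | u | y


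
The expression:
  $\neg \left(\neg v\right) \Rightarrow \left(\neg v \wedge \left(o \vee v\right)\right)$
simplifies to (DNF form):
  $\neg v$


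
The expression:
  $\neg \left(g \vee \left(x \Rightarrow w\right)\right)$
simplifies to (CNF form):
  $x \wedge \neg g \wedge \neg w$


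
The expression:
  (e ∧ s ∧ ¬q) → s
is always true.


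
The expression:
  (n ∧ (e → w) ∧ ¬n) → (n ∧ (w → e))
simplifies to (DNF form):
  True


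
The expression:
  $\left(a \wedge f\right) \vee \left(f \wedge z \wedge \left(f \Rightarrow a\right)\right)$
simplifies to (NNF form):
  $a \wedge f$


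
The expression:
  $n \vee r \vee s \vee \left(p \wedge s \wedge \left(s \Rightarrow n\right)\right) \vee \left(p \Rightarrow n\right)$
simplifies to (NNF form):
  $n \vee r \vee s \vee \neg p$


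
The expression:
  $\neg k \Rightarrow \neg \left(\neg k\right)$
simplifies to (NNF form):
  $k$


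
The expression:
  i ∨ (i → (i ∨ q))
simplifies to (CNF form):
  True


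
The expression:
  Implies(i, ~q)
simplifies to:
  ~i | ~q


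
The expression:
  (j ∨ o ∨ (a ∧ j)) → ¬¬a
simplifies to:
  a ∨ (¬j ∧ ¬o)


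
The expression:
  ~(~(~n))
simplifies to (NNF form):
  ~n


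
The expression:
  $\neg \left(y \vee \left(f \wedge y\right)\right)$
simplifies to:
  $\neg y$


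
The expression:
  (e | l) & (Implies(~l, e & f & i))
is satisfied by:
  {l: True, f: True, e: True, i: True}
  {l: True, f: True, e: True, i: False}
  {l: True, f: True, i: True, e: False}
  {l: True, f: True, i: False, e: False}
  {l: True, e: True, i: True, f: False}
  {l: True, e: True, i: False, f: False}
  {l: True, e: False, i: True, f: False}
  {l: True, e: False, i: False, f: False}
  {f: True, e: True, i: True, l: False}


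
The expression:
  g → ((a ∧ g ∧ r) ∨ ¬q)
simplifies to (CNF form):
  (a ∨ ¬g ∨ ¬q) ∧ (r ∨ ¬g ∨ ¬q)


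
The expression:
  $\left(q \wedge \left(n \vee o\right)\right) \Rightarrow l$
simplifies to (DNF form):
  $l \vee \left(\neg n \wedge \neg o\right) \vee \neg q$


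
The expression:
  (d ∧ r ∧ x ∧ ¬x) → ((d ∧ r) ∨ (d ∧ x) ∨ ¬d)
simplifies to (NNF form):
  True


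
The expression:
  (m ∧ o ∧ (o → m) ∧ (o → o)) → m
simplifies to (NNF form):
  True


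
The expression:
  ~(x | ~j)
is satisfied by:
  {j: True, x: False}


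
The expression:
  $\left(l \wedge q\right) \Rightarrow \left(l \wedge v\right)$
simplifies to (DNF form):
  $v \vee \neg l \vee \neg q$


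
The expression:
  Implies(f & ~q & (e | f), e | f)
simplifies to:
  True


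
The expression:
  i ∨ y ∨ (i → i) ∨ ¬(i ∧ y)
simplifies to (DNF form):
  True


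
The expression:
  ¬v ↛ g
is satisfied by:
  {g: False, v: False}


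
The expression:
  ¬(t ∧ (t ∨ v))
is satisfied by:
  {t: False}


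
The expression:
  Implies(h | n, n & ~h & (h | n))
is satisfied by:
  {h: False}


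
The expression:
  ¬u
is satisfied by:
  {u: False}


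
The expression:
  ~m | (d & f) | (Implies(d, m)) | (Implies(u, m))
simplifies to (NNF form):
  True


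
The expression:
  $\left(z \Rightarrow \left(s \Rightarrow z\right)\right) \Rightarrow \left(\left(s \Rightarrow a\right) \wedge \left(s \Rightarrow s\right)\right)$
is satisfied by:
  {a: True, s: False}
  {s: False, a: False}
  {s: True, a: True}


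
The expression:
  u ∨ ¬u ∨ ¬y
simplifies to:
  True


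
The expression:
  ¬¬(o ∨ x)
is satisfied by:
  {x: True, o: True}
  {x: True, o: False}
  {o: True, x: False}


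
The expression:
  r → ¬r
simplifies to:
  ¬r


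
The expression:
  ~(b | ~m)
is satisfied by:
  {m: True, b: False}


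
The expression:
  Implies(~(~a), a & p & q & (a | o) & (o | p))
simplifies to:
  ~a | (p & q)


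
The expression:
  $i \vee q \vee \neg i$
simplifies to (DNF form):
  $\text{True}$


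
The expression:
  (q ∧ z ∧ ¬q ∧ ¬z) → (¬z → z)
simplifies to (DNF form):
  True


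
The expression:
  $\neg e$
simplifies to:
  $\neg e$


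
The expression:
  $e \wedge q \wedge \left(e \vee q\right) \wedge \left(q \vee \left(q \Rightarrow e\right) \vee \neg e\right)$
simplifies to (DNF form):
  $e \wedge q$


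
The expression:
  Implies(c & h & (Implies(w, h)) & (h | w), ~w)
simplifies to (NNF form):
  ~c | ~h | ~w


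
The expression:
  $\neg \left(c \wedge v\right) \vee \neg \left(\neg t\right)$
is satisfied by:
  {t: True, v: False, c: False}
  {v: False, c: False, t: False}
  {c: True, t: True, v: False}
  {c: True, v: False, t: False}
  {t: True, v: True, c: False}
  {v: True, t: False, c: False}
  {c: True, v: True, t: True}


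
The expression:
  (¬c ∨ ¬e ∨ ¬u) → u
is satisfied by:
  {u: True}


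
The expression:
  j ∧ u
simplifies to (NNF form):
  j ∧ u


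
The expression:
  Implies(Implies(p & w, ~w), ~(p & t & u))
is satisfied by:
  {w: True, p: False, t: False, u: False}
  {u: False, p: False, w: False, t: False}
  {u: True, w: True, p: False, t: False}
  {u: True, p: False, w: False, t: False}
  {t: True, w: True, u: False, p: False}
  {t: True, u: False, p: False, w: False}
  {t: True, u: True, w: True, p: False}
  {t: True, u: True, p: False, w: False}
  {w: True, p: True, t: False, u: False}
  {p: True, t: False, w: False, u: False}
  {u: True, p: True, w: True, t: False}
  {u: True, p: True, t: False, w: False}
  {w: True, p: True, t: True, u: False}
  {p: True, t: True, u: False, w: False}
  {u: True, p: True, t: True, w: True}


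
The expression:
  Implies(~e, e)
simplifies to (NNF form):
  e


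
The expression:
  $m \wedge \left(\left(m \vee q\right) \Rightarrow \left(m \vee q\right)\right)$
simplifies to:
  $m$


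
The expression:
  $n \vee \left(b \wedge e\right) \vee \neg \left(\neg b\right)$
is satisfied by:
  {n: True, b: True}
  {n: True, b: False}
  {b: True, n: False}


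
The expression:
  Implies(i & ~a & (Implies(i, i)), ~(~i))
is always true.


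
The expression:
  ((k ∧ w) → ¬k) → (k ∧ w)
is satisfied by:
  {w: True, k: True}


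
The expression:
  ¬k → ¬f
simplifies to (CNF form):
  k ∨ ¬f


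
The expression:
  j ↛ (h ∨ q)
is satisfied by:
  {j: True, q: False, h: False}


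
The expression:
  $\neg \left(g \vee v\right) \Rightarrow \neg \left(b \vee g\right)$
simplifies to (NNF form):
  $g \vee v \vee \neg b$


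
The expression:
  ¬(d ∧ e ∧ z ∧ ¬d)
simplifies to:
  True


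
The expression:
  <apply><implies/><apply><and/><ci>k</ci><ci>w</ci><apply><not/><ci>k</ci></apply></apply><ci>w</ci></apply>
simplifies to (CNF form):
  <true/>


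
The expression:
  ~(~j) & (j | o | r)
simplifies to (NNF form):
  j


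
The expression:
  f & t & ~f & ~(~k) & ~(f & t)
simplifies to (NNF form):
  False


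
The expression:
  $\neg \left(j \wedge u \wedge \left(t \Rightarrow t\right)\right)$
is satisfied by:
  {u: False, j: False}
  {j: True, u: False}
  {u: True, j: False}


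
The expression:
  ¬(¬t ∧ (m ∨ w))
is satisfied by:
  {t: True, m: False, w: False}
  {t: True, w: True, m: False}
  {t: True, m: True, w: False}
  {t: True, w: True, m: True}
  {w: False, m: False, t: False}


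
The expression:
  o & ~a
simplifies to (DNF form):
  o & ~a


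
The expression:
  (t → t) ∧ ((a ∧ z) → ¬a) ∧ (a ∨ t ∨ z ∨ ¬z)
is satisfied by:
  {z: False, a: False}
  {a: True, z: False}
  {z: True, a: False}


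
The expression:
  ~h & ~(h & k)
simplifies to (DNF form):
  ~h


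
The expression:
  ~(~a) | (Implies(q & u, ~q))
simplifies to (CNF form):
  a | ~q | ~u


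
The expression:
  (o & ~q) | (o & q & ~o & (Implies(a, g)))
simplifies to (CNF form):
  o & ~q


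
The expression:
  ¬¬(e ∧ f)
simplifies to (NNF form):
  e ∧ f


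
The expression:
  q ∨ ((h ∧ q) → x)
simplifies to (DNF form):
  True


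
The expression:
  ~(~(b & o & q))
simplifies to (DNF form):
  b & o & q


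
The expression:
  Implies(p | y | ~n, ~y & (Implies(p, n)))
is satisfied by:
  {n: True, y: False, p: False}
  {y: False, p: False, n: False}
  {n: True, p: True, y: False}


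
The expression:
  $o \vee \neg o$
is always true.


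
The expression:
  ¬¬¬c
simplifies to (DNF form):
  ¬c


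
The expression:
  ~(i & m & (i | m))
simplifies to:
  ~i | ~m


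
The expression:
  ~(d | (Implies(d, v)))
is never true.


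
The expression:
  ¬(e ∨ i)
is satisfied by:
  {i: False, e: False}


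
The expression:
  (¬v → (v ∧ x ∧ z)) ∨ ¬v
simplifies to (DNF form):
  True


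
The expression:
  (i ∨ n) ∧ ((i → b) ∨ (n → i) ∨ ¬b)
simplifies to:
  i ∨ n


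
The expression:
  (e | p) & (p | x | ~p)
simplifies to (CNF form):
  e | p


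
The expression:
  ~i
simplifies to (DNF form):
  ~i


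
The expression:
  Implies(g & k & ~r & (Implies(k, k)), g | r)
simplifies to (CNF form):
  True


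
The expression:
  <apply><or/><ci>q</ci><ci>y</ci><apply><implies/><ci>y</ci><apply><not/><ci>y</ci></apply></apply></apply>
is always true.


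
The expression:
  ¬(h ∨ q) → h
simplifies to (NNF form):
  h ∨ q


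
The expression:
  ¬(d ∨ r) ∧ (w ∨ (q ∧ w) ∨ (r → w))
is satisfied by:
  {d: False, r: False}


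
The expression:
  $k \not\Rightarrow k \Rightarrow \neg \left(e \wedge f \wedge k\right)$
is always true.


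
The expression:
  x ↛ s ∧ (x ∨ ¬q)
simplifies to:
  x ∧ ¬s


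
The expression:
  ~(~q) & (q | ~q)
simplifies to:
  q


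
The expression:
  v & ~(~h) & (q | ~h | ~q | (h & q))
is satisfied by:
  {h: True, v: True}


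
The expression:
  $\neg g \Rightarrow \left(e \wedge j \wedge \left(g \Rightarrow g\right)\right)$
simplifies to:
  $g \vee \left(e \wedge j\right)$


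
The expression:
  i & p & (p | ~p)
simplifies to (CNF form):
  i & p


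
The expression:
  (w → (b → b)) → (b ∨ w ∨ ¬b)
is always true.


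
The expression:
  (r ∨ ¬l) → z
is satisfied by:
  {z: True, l: True, r: False}
  {z: True, l: False, r: False}
  {r: True, z: True, l: True}
  {r: True, z: True, l: False}
  {l: True, r: False, z: False}


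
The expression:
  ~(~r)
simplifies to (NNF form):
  r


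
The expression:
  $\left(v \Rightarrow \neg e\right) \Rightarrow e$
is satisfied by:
  {e: True}


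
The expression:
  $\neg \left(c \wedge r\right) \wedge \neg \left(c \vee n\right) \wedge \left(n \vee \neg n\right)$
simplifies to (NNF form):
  $\neg c \wedge \neg n$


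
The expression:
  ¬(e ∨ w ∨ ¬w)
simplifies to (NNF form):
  False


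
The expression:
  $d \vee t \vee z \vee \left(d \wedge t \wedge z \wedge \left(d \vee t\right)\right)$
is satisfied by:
  {d: True, t: True, z: True}
  {d: True, t: True, z: False}
  {d: True, z: True, t: False}
  {d: True, z: False, t: False}
  {t: True, z: True, d: False}
  {t: True, z: False, d: False}
  {z: True, t: False, d: False}


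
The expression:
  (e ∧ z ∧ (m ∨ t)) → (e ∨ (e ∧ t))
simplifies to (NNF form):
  True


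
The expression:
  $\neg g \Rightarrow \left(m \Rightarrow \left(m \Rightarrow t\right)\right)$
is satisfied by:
  {t: True, g: True, m: False}
  {t: True, m: False, g: False}
  {g: True, m: False, t: False}
  {g: False, m: False, t: False}
  {t: True, g: True, m: True}
  {t: True, m: True, g: False}
  {g: True, m: True, t: False}


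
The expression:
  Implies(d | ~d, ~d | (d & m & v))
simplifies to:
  ~d | (m & v)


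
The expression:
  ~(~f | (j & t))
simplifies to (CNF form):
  f & (~j | ~t)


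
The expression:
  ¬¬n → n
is always true.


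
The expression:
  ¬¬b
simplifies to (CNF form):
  b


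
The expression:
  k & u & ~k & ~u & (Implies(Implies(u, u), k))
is never true.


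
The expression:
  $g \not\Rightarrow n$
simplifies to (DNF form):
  $g \wedge \neg n$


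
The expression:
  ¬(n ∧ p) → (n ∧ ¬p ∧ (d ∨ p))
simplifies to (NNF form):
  n ∧ (d ∨ p)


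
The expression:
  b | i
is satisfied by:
  {i: True, b: True}
  {i: True, b: False}
  {b: True, i: False}


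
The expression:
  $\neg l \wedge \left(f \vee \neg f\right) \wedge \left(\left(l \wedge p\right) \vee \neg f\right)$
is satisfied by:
  {l: False, f: False}


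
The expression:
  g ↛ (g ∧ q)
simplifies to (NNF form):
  g ∧ ¬q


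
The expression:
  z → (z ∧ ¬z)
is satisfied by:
  {z: False}


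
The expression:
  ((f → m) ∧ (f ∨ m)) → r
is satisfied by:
  {r: True, m: False}
  {m: False, r: False}
  {m: True, r: True}


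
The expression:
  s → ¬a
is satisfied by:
  {s: False, a: False}
  {a: True, s: False}
  {s: True, a: False}


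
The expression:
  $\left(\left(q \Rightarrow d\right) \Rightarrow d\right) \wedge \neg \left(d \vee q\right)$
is never true.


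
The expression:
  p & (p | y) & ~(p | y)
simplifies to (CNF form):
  False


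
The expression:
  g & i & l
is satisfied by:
  {i: True, g: True, l: True}


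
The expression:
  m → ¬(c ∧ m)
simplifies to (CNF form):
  ¬c ∨ ¬m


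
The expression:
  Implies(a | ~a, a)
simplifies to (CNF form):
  a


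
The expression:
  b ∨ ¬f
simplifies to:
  b ∨ ¬f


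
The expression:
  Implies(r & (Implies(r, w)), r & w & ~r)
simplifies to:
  ~r | ~w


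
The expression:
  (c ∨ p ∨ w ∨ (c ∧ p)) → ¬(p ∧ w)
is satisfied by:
  {p: False, w: False}
  {w: True, p: False}
  {p: True, w: False}


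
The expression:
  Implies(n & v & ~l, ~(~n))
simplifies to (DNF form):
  True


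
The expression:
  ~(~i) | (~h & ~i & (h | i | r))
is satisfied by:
  {r: True, i: True, h: False}
  {i: True, h: False, r: False}
  {r: True, i: True, h: True}
  {i: True, h: True, r: False}
  {r: True, h: False, i: False}


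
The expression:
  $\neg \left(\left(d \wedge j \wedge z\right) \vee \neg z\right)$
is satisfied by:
  {z: True, d: False, j: False}
  {z: True, j: True, d: False}
  {z: True, d: True, j: False}


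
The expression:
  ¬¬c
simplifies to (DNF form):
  c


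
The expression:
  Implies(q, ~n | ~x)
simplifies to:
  ~n | ~q | ~x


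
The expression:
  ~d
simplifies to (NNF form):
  ~d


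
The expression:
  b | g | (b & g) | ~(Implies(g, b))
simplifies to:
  b | g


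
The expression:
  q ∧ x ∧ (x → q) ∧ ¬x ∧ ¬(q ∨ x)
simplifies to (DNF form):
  False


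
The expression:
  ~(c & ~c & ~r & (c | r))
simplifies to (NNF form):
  True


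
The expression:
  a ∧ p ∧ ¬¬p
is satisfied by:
  {a: True, p: True}


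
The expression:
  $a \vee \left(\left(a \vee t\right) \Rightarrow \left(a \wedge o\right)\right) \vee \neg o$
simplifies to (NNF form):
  $a \vee \neg o \vee \neg t$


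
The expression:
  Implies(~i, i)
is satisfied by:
  {i: True}


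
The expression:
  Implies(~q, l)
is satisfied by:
  {q: True, l: True}
  {q: True, l: False}
  {l: True, q: False}


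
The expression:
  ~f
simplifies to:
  ~f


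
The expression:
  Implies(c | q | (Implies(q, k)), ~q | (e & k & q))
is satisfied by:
  {e: True, k: True, q: False}
  {e: True, k: False, q: False}
  {k: True, e: False, q: False}
  {e: False, k: False, q: False}
  {q: True, e: True, k: True}


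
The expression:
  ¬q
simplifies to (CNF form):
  ¬q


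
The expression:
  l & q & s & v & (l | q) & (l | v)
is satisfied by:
  {v: True, s: True, q: True, l: True}


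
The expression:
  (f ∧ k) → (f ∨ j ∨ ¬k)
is always true.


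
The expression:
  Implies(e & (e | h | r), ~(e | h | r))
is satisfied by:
  {e: False}


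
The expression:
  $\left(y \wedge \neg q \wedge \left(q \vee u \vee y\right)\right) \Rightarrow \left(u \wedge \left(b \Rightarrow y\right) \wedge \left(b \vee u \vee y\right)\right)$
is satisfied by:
  {q: True, u: True, y: False}
  {q: True, u: False, y: False}
  {u: True, q: False, y: False}
  {q: False, u: False, y: False}
  {y: True, q: True, u: True}
  {y: True, q: True, u: False}
  {y: True, u: True, q: False}
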